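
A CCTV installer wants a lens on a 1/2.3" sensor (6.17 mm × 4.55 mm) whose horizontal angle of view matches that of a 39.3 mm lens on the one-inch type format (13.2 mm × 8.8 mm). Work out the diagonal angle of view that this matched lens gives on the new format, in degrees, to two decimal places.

23.57°

Equal horizontal AOV ⇒ f₂ = f₁ · 6.17/13.2 = 39.3 × 0.46742 ≈ 18.3698 mm.
Sensor diagonal = √(6.17² + 4.55²) = √58.7714 ≈ 7.6663 mm.
Diagonal AOV on the new format = 2·arctan(7.6663 / (2 × 18.3698)) = 2·arctan(0.20866) ≈ 23.5730°.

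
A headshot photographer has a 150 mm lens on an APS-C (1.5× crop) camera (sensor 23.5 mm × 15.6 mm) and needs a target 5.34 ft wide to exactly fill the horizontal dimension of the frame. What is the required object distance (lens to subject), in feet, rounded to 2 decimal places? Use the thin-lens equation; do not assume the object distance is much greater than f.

W: 5.34 ft × 304.8 mm/ft = 1627.63 mm.
Magnification m = w/W = dᵢ/dₒ; combined with 1/f = 1/dₒ + 1/dᵢ this gives dₒ = f·(1 + W/w).
dₒ = 150 mm × (1 + 1627.63/23.5) = 150 × 70.2609 ≈ 10539.140 mm = 10539.140/304.8 ft = 34.5772 ft.

34.58 ft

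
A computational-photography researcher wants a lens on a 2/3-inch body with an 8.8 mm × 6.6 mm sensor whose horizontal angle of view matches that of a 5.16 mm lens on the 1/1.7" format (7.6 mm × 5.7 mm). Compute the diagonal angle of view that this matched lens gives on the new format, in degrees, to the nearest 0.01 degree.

Equal horizontal AOV ⇒ f₂ = f₁ · 8.8/7.6 = 5.16 × 1.15789 ≈ 5.9747 mm.
Sensor diagonal = √(8.8² + 6.6²) = √121.0000 ≈ 11.0000 mm.
Diagonal AOV on the new format = 2·arctan(11.0000 / (2 × 5.9747)) = 2·arctan(0.92054) ≈ 85.2618°.

85.26°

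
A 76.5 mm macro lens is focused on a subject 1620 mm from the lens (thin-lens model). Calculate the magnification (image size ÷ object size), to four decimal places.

0.0496×

Thin lens: 1/f = 1/dₒ + 1/dᵢ → 1/dᵢ = 1/76.5 − 1/1620 = 0.0124546 mm⁻¹, so dᵢ ≈ 80.2915 mm.
Magnification m = dᵢ/dₒ = 80.2915/1620 ≈ 0.04956.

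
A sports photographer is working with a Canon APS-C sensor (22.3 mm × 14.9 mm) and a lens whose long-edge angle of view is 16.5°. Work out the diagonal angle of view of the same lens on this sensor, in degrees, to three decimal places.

From the long-edge AOV: f = 22.3 / (2·tan(8.25°)) = 22.3 / 0.28999 ≈ 76.9002 mm.
Sensor diagonal = √(22.3² + 14.9²) = √719.3000 ≈ 26.8198 mm.
Diagonal AOV = 2·arctan(26.8198 / (2 × 76.9002)) = 2·arctan(0.17438) ≈ 19.7836°.

19.784°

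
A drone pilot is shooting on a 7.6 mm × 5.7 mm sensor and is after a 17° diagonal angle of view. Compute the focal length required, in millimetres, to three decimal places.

Sensor diagonal = √(7.6² + 5.7²) = √90.2500 ≈ 9.5000 mm.
From α = 2·arctan(d/2f) we get f = d / (2·tan(α/2)).
With d = 9.5000 mm and α/2 = 8.5°, tan(α/2) ≈ 0.14945, so f ≈ 9.5000 / 0.29890 ≈ 31.7830 mm.

31.783 mm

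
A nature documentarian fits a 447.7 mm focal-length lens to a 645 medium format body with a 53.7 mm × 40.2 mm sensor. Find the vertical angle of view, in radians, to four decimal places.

Angle of view α = 2·arctan(h/2f) with h = 40.2 mm and f = 447.7 mm.
h/2f = 0.04490; arctan(0.04490) ≈ 0.0449 rad, so α ≈ 0.0897 rad.

0.0897 rad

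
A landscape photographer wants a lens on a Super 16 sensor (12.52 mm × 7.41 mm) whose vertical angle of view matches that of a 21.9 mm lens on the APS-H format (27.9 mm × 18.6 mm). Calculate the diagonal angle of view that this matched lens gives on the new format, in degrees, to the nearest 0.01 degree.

Equal vertical AOV ⇒ f₂ = f₁ · 7.41/18.6 = 21.9 × 0.39839 ≈ 8.7247 mm.
Sensor diagonal = √(12.52² + 7.41²) = √211.6585 ≈ 14.5485 mm.
Diagonal AOV on the new format = 2·arctan(14.5485 / (2 × 8.7247)) = 2·arctan(0.83376) ≈ 79.6397°.

79.64°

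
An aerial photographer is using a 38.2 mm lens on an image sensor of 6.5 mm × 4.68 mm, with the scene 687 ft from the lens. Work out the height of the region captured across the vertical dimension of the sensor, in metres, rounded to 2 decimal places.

dₒ: 687 ft × 304.8 mm/ft = 209397.59 mm.
Similar triangles through the lens centre give W/dₒ = h/dᵢ; with 1/f = 1/dₒ + 1/dᵢ this gives W = h·(dₒ − f)/f.
W = 4.68 mm × (209398 − 38.2) / 38.2 = 4.68 × 5480.6124 ≈ 25649.266 mm = 25.6493 m.

25.65 m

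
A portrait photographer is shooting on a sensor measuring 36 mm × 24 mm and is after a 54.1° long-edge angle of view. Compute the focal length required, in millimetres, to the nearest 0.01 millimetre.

From α = 2·arctan(w/2f) we get f = w / (2·tan(α/2)).
With w = 36 mm and α/2 = 27.05°, tan(α/2) ≈ 0.51063, so f ≈ 36 / 1.02125 ≈ 35.2509 mm.

35.25 mm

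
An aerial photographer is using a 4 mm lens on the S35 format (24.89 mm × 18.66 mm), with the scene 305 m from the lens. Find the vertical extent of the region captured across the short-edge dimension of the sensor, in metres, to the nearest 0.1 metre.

dₒ: 305 m = 305000 mm.
Similar triangles through the lens centre give W/dₒ = h/dᵢ; with 1/f = 1/dₒ + 1/dᵢ this gives W = h·(dₒ − f)/f.
W = 18.66 mm × (305000 − 4) / 4 = 18.66 × 76249.0000 ≈ 1422806.340 mm = 1422.81 m.

1422.8 m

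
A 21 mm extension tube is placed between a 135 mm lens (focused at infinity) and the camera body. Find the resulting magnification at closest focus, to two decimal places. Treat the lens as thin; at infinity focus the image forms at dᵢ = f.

The tube moves the image plane from f to f + e, so dᵢ = 135 + 21 = 156 mm. Focus is achieved when 1/f = 1/dₒ + 1/dᵢ, giving dₒ = 1/(1/f − 1/(f+e)).
Magnification m = dᵢ/dₒ = (f+e)·(1/f − 1/(f+e)) = e/f = 21/135 ≈ 0.1556.

0.16×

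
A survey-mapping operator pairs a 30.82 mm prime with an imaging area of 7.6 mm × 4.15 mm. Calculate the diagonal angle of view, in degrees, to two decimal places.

Sensor diagonal = √(7.6² + 4.15²) = √74.9825 ≈ 8.6592 mm.
Angle of view α = 2·arctan(d/2f) with d = 8.6592 mm and f = 30.82 mm.
d/2f = 0.14048; arctan(0.14048) ≈ 7.9966°, so α ≈ 15.9933°.

15.99°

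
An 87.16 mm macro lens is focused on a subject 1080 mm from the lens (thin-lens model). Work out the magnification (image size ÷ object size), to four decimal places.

Thin lens: 1/f = 1/dₒ + 1/dᵢ → 1/dᵢ = 1/87.16 − 1/1080 = 0.0105472 mm⁻¹, so dᵢ ≈ 94.8117 mm.
Magnification m = dᵢ/dₒ = 94.8117/1080 ≈ 0.08779.

0.0878×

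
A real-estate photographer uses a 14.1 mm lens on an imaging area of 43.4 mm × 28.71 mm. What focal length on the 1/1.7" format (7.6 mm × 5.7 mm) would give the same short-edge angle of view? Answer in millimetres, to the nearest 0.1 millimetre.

2.8 mm

Equal angle of view means equal height/f ratio, so f₂ = f₁ · (height₂/height₁) = 14.1 × 5.7/28.71.
f₂ = 14.1 × 0.19854 ≈ 2.799 mm.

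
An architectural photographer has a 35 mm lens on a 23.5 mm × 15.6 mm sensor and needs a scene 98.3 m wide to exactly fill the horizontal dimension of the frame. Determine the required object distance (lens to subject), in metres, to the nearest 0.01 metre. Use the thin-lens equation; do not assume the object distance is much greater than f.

146.44 m

W: 98.3 m = 98300 mm.
Magnification m = w/W = dᵢ/dₒ; combined with 1/f = 1/dₒ + 1/dᵢ this gives dₒ = f·(1 + W/w).
dₒ = 35 mm × (1 + 98300/23.5) = 35 × 4183.9787 ≈ 146439.255 mm = 146.439 m.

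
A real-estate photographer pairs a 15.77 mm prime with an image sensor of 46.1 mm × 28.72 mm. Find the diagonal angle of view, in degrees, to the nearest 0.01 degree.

Sensor diagonal = √(46.1² + 28.72²) = √2950.0484 ≈ 54.3143 mm.
Angle of view α = 2·arctan(d/2f) with d = 54.3143 mm and f = 15.77 mm.
d/2f = 1.72208; arctan(1.72208) ≈ 59.8565°, so α ≈ 119.7131°.

119.71°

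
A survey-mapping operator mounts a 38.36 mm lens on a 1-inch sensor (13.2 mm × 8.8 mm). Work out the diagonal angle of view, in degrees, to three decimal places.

23.366°

Sensor diagonal = √(13.2² + 8.8²) = √251.6800 ≈ 15.8644 mm.
Angle of view α = 2·arctan(d/2f) with d = 15.8644 mm and f = 38.36 mm.
d/2f = 0.20678; arctan(0.20678) ≈ 11.6832°, so α ≈ 23.3663°.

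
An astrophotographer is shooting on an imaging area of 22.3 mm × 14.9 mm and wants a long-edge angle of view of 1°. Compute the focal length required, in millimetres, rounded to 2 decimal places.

1277.66 mm

From α = 2·arctan(w/2f) we get f = w / (2·tan(α/2)).
With w = 22.3 mm and α/2 = 0.5°, tan(α/2) ≈ 0.00873, so f ≈ 22.3 / 0.01745 ≈ 1277.6634 mm.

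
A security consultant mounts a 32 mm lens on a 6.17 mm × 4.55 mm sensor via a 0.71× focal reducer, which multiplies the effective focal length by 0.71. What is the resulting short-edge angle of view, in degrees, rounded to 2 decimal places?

11.44°

Effective focal length f = 32 × 0.71 = 22.72 mm.
α = 2·arctan(4.55 / (2 × 22.72)) = 2·arctan(0.10013) ≈ 11.4362°.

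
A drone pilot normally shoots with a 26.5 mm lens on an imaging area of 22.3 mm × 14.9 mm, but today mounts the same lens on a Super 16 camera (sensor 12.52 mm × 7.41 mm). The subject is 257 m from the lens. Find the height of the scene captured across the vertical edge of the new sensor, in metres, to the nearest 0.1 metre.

71.9 m

The focal length stays 26.5 mm; the relevant sensor dimension is now h = 7.41 mm. Object distance dₒ = 257 m = 257000 mm.
Thin-lens field height W = h·(dₒ − f)/f = 7.41 × (257000 − 26.5)/26.5 ≈ 71855.609 mm = 71.8556 m.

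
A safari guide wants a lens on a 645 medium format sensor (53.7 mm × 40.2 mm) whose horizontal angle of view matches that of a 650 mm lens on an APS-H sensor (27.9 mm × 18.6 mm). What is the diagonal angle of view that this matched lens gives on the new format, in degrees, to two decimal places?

Equal horizontal AOV ⇒ f₂ = f₁ · 53.7/27.9 = 650 × 1.92473 ≈ 1251.0753 mm.
Sensor diagonal = √(53.7² + 40.2²) = √4499.7300 ≈ 67.0800 mm.
Diagonal AOV on the new format = 2·arctan(67.0800 / (2 × 1251.0753)) = 2·arctan(0.02681) ≈ 3.0713°.

3.07°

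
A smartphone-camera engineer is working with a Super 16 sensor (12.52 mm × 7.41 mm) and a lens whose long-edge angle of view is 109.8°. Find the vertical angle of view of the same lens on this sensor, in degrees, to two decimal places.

80.20°

From the long-edge AOV: f = 12.52 / (2·tan(54.9°)) = 12.52 / 2.84571 ≈ 4.3996 mm.
Vertical AOV = 2·arctan(7.41 / (2 × 4.3996)) = 2·arctan(0.84212) ≈ 80.2029°.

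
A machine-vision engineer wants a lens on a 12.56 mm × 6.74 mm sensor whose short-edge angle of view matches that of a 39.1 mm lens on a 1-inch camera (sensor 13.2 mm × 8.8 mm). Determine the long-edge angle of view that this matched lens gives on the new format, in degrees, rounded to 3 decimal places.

Equal short-edge AOV ⇒ f₂ = f₁ · 6.74/8.8 = 39.1 × 0.76591 ≈ 29.9470 mm.
Long-edge AOV on the new format = 2·arctan(12.56 / (2 × 29.9470)) = 2·arctan(0.20970) ≈ 23.6870°.

23.687°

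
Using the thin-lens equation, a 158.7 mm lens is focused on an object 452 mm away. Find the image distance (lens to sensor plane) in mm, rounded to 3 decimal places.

1/dᵢ = 1/f − 1/dₒ = 1/158.7 − 1/452 = 0.0040888 mm⁻¹.
dᵢ = 1/0.0040888 ≈ 244.5701 mm.

244.570 mm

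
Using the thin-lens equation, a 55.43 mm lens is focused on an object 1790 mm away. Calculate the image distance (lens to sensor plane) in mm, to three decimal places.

1/dᵢ = 1/f − 1/dₒ = 1/55.43 − 1/1790 = 0.0174821 mm⁻¹.
dᵢ = 1/0.0174821 ≈ 57.2013 mm.

57.201 mm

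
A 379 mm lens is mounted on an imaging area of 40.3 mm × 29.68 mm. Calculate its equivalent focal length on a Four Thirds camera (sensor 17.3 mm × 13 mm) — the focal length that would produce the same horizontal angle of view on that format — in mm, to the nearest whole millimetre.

163 mm

Equal angle of view means equal width/f ratio, so f₂ = f₁ · (width₂/width₁) = 379 × 17.3/40.3.
f₂ = 379 × 0.42928 ≈ 162.697 mm.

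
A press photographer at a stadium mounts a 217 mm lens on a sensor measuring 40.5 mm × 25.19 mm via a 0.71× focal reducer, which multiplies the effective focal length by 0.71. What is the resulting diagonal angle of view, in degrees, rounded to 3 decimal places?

Effective focal length f = 217 × 0.71 = 154.07 mm.
Sensor diagonal = √(40.5² + 25.19²) = √2274.7861 ≈ 47.6947 mm.
α = 2·arctan(47.695 / (2 × 154.07)) = 2·arctan(0.15478) ≈ 17.5971°.

17.597°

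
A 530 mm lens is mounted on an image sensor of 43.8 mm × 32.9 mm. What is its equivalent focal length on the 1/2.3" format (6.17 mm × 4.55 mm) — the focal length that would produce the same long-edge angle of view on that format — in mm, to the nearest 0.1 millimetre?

Equal angle of view means equal width/f ratio, so f₂ = f₁ · (width₂/width₁) = 530 × 6.17/43.8.
f₂ = 530 × 0.14087 ≈ 74.660 mm.

74.7 mm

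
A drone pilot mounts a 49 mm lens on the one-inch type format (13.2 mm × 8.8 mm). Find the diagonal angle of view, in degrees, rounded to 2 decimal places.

Sensor diagonal = √(13.2² + 8.8²) = √251.6800 ≈ 15.8644 mm.
Angle of view α = 2·arctan(d/2f) with d = 15.8644 mm and f = 49 mm.
d/2f = 0.16188; arctan(0.16188) ≈ 9.1954°, so α ≈ 18.3908°.

18.39°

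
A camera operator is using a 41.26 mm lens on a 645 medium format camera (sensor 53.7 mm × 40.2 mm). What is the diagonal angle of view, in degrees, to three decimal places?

78.215°

Sensor diagonal = √(53.7² + 40.2²) = √4499.7300 ≈ 67.0800 mm.
Angle of view α = 2·arctan(d/2f) with d = 67.0800 mm and f = 41.26 mm.
d/2f = 0.81289; arctan(0.81289) ≈ 39.1075°, so α ≈ 78.2149°.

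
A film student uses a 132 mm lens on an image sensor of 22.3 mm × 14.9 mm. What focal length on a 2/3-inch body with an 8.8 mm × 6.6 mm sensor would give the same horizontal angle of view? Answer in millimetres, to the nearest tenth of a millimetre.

Equal angle of view means equal width/f ratio, so f₂ = f₁ · (width₂/width₁) = 132 × 8.8/22.3.
f₂ = 132 × 0.39462 ≈ 52.090 mm.

52.1 mm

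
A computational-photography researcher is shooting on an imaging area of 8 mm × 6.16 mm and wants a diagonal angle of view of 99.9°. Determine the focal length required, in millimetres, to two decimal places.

4.24 mm

Sensor diagonal = √(8² + 6.16²) = √101.9456 ≈ 10.0968 mm.
From α = 2·arctan(d/2f) we get f = d / (2·tan(α/2)).
With d = 10.0968 mm and α/2 = 49.95°, tan(α/2) ≈ 1.18964, so f ≈ 10.0968 / 2.37929 ≈ 4.2436 mm.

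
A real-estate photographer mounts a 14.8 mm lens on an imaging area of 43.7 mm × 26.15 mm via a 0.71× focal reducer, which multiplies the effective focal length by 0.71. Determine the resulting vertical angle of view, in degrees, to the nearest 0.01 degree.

Effective focal length f = 14.8 × 0.71 = 10.508 mm.
α = 2·arctan(26.15 / (2 × 10.508)) = 2·arctan(1.24429) ≈ 102.4243°.

102.42°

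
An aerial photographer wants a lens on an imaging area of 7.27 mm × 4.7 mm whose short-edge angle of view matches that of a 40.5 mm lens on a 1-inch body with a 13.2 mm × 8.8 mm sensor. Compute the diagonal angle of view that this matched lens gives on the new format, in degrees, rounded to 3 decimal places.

22.632°

Equal short-edge AOV ⇒ f₂ = f₁ · 4.7/8.8 = 40.5 × 0.53409 ≈ 21.6307 mm.
Sensor diagonal = √(7.27² + 4.7²) = √74.9429 ≈ 8.6570 mm.
Diagonal AOV on the new format = 2·arctan(8.6570 / (2 × 21.6307)) = 2·arctan(0.20011) ≈ 22.6318°.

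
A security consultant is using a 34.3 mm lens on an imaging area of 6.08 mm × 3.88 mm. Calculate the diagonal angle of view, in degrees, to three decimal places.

12.004°

Sensor diagonal = √(6.08² + 3.88²) = √52.0208 ≈ 7.2125 mm.
Angle of view α = 2·arctan(d/2f) with d = 7.2125 mm and f = 34.3 mm.
d/2f = 0.10514; arctan(0.10514) ≈ 6.0020°, so α ≈ 12.0040°.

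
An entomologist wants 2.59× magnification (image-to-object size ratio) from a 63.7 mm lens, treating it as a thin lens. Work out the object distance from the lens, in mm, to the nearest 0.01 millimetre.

88.29 mm

With m = dᵢ/dₒ and 1/f = 1/dₒ + 1/dᵢ, substituting dᵢ = m·dₒ gives 1/f = (1 + 1/m)/dₒ, hence dₒ = f·(1 + 1/m).
dₒ = 63.7 × (1 + 1/2.59) = 63.7 × 1.38610 ≈ 88.295 mm.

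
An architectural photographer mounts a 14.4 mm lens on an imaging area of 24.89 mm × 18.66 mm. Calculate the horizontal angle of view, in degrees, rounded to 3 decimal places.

81.670°

Angle of view α = 2·arctan(w/2f) with w = 24.89 mm and f = 14.4 mm.
w/2f = 0.86424; arctan(0.86424) ≈ 40.8348°, so α ≈ 81.6695°.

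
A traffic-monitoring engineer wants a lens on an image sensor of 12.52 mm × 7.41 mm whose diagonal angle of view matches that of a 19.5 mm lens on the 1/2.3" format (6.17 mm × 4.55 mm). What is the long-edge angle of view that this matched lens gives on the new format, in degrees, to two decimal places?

19.20°

Sensor diagonal = √(6.17² + 4.55²) = √58.7714 ≈ 7.6663 mm.
Sensor diagonal = √(12.52² + 7.41²) = √211.6585 ≈ 14.5485 mm.
Equal diagonal AOV ⇒ f₂ = f₁ · 14.5485/7.6663 = 19.5 × 1.89773 ≈ 37.0058 mm.
Long-edge AOV on the new format = 2·arctan(12.52 / (2 × 37.0058)) = 2·arctan(0.16916) ≈ 19.2028°.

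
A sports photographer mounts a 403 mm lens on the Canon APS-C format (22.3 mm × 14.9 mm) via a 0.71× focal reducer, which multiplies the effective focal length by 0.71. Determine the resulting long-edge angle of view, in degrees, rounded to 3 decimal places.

4.463°

Effective focal length f = 403 × 0.71 = 286.13 mm.
α = 2·arctan(22.3 / (2 × 286.13)) = 2·arctan(0.03897) ≈ 4.4632°.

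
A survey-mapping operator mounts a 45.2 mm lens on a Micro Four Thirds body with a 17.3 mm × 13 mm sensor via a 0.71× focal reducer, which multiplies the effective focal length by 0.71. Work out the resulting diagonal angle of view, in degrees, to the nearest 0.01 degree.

37.26°

Effective focal length f = 45.2 × 0.71 = 32.092 mm.
Sensor diagonal = √(17.3² + 13²) = √468.2900 ≈ 21.6400 mm.
α = 2·arctan(21.640 / (2 × 32.092)) = 2·arctan(0.33716) ≈ 37.2637°.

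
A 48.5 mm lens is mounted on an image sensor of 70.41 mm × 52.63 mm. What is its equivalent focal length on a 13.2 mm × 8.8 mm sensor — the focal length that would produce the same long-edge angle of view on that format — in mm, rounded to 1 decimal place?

9.1 mm

Equal angle of view means equal width/f ratio, so f₂ = f₁ · (width₂/width₁) = 48.5 × 13.2/70.41.
f₂ = 48.5 × 0.18747 ≈ 9.092 mm.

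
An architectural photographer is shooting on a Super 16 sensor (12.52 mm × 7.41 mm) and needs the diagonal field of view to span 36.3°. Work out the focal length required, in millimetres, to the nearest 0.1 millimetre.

Sensor diagonal = √(12.52² + 7.41²) = √211.6585 ≈ 14.5485 mm.
From α = 2·arctan(d/2f) we get f = d / (2·tan(α/2)).
With d = 14.5485 mm and α/2 = 18.15°, tan(α/2) ≈ 0.32782, so f ≈ 14.5485 / 0.65563 ≈ 22.1900 mm.

22.2 mm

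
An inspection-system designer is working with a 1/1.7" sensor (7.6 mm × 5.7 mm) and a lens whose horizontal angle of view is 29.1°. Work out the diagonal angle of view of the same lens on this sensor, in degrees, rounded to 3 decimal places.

From the horizontal AOV: f = 7.6 / (2·tan(14.55°)) = 7.6 / 0.51910 ≈ 14.6408 mm.
Sensor diagonal = √(7.6² + 5.7²) = √90.2500 ≈ 9.5000 mm.
Diagonal AOV = 2·arctan(9.5000 / (2 × 14.6408)) = 2·arctan(0.32444) ≈ 35.9499°.

35.950°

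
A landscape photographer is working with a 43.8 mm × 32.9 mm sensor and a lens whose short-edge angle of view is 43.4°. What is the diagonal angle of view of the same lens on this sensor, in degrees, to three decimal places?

From the short-edge AOV: f = 32.9 / (2·tan(21.7°)) = 32.9 / 0.79590 ≈ 41.3370 mm.
Sensor diagonal = √(43.8² + 32.9²) = √3000.8500 ≈ 54.7800 mm.
Diagonal AOV = 2·arctan(54.7800 / (2 × 41.3370)) = 2·arctan(0.66260) ≈ 67.0571°.

67.057°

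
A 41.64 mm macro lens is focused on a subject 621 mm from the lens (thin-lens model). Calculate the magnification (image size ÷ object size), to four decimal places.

0.0719×

Thin lens: 1/f = 1/dₒ + 1/dᵢ → 1/dᵢ = 1/41.64 − 1/621 = 0.0224051 mm⁻¹, so dᵢ ≈ 44.6328 mm.
Magnification m = dᵢ/dₒ = 44.6328/621 ≈ 0.07187.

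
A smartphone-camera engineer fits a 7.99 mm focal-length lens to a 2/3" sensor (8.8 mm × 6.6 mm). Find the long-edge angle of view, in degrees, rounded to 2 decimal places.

57.68°

Angle of view α = 2·arctan(w/2f) with w = 8.8 mm and f = 7.99 mm.
w/2f = 0.55069; arctan(0.55069) ≈ 28.8411°, so α ≈ 57.6821°.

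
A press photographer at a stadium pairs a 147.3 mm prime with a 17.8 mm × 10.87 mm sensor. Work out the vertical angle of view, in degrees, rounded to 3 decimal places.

4.226°

Angle of view α = 2·arctan(h/2f) with h = 10.87 mm and f = 147.3 mm.
h/2f = 0.03690; arctan(0.03690) ≈ 2.1131°, so α ≈ 4.2262°.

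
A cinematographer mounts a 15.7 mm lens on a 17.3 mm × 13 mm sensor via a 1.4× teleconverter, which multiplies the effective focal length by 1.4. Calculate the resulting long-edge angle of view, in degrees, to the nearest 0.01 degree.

Effective focal length f = 15.7 × 1.4 = 21.98 mm.
α = 2·arctan(17.3 / (2 × 21.98)) = 2·arctan(0.39354) ≈ 42.9632°.

42.96°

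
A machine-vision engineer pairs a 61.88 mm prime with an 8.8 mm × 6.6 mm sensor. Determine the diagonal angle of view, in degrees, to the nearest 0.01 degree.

10.16°

Sensor diagonal = √(8.8² + 6.6²) = √121.0000 ≈ 11.0000 mm.
Angle of view α = 2·arctan(d/2f) with d = 11.0000 mm and f = 61.88 mm.
d/2f = 0.08888; arctan(0.08888) ≈ 5.0792°, so α ≈ 10.1584°.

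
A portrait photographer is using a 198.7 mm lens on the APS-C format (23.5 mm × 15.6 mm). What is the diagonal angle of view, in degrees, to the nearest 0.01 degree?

8.12°

Sensor diagonal = √(23.5² + 15.6²) = √795.6100 ≈ 28.2066 mm.
Angle of view α = 2·arctan(d/2f) with d = 28.2066 mm and f = 198.7 mm.
d/2f = 0.07098; arctan(0.07098) ≈ 4.0599°, so α ≈ 8.1198°.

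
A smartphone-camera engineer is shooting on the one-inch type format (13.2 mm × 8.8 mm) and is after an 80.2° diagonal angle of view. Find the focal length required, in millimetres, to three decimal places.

Sensor diagonal = √(13.2² + 8.8²) = √251.6800 ≈ 15.8644 mm.
From α = 2·arctan(d/2f) we get f = d / (2·tan(α/2)).
With d = 15.8644 mm and α/2 = 40.1°, tan(α/2) ≈ 0.84208, so f ≈ 15.8644 / 1.68416 ≈ 9.4198 mm.

9.420 mm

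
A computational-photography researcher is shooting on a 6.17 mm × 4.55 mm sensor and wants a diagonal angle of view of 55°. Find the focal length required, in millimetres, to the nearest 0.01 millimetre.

Sensor diagonal = √(6.17² + 4.55²) = √58.7714 ≈ 7.6663 mm.
From α = 2·arctan(d/2f) we get f = d / (2·tan(α/2)).
With d = 7.6663 mm and α/2 = 27.5°, tan(α/2) ≈ 0.52057, so f ≈ 7.6663 / 1.04113 ≈ 7.3634 mm.

7.36 mm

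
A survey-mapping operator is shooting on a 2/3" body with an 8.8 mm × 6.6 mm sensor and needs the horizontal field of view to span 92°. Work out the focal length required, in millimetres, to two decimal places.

4.25 mm

From α = 2·arctan(w/2f) we get f = w / (2·tan(α/2)).
With w = 8.8 mm and α/2 = 46°, tan(α/2) ≈ 1.03553, so f ≈ 8.8 / 2.07106 ≈ 4.2490 mm.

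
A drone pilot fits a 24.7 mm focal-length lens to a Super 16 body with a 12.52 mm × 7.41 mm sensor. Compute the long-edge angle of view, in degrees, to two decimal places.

28.44°

Angle of view α = 2·arctan(w/2f) with w = 12.52 mm and f = 24.7 mm.
w/2f = 0.25344; arctan(0.25344) ≈ 14.2217°, so α ≈ 28.4433°.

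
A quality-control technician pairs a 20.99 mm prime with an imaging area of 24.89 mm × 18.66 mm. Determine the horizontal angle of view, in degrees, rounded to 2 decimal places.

Angle of view α = 2·arctan(w/2f) with w = 24.89 mm and f = 20.99 mm.
w/2f = 0.59290; arctan(0.59290) ≈ 30.6638°, so α ≈ 61.3275°.

61.33°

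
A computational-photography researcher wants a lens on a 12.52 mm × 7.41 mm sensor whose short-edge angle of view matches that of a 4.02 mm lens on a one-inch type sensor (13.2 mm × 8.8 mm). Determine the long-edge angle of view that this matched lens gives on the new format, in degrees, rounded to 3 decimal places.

Equal short-edge AOV ⇒ f₂ = f₁ · 7.41/8.8 = 4.02 × 0.84205 ≈ 3.3850 mm.
Long-edge AOV on the new format = 2·arctan(12.52 / (2 × 3.3850)) = 2·arctan(1.84932) ≈ 123.1964°.

123.196°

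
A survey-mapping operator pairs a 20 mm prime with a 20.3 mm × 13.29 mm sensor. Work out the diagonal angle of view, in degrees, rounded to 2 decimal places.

62.48°

Sensor diagonal = √(20.3² + 13.29²) = √588.7141 ≈ 24.2634 mm.
Angle of view α = 2·arctan(d/2f) with d = 24.2634 mm and f = 20 mm.
d/2f = 0.60659; arctan(0.60659) ≈ 31.2404°, so α ≈ 62.4808°.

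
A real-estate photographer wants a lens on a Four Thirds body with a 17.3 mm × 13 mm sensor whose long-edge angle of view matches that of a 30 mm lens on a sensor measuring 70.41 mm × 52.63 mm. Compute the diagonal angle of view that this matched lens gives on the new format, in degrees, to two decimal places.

Equal long-edge AOV ⇒ f₂ = f₁ · 17.3/70.41 = 30 × 0.24570 ≈ 7.3711 mm.
Sensor diagonal = √(17.3² + 13²) = √468.2900 ≈ 21.6400 mm.
Diagonal AOV on the new format = 2·arctan(21.6400 / (2 × 7.3711)) = 2·arctan(1.46789) ≈ 111.4708°.

111.47°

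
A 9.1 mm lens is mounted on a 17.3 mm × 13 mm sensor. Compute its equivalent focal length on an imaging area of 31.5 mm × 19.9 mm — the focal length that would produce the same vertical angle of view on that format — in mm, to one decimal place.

13.9 mm

Equal angle of view means equal height/f ratio, so f₂ = f₁ · (height₂/height₁) = 9.1 × 19.9/13.
f₂ = 9.1 × 1.53077 ≈ 13.930 mm.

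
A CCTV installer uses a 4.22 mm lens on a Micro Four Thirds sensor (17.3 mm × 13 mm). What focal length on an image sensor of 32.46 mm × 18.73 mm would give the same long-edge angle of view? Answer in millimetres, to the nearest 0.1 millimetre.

7.9 mm

Equal angle of view means equal width/f ratio, so f₂ = f₁ · (width₂/width₁) = 4.22 × 32.46/17.3.
f₂ = 4.22 × 1.87630 ≈ 7.918 mm.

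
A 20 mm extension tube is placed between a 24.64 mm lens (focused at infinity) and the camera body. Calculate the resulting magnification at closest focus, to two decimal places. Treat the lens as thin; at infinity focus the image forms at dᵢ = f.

0.81×

The tube moves the image plane from f to f + e, so dᵢ = 24.64 + 20 = 44.64 mm. Focus is achieved when 1/f = 1/dₒ + 1/dᵢ, giving dₒ = 1/(1/f − 1/(f+e)).
Magnification m = dᵢ/dₒ = (f+e)·(1/f − 1/(f+e)) = e/f = 20/24.64 ≈ 0.8117.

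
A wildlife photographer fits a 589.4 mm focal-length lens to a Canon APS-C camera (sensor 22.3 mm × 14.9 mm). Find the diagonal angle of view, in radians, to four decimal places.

0.0455 rad

Sensor diagonal = √(22.3² + 14.9²) = √719.3000 ≈ 26.8198 mm.
Angle of view α = 2·arctan(d/2f) with d = 26.8198 mm and f = 589.4 mm.
d/2f = 0.02275; arctan(0.02275) ≈ 0.0227 rad, so α ≈ 0.0455 rad.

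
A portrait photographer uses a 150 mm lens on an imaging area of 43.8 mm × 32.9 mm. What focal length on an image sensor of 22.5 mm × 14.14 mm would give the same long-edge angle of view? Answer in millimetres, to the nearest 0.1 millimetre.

77.1 mm

Equal angle of view means equal width/f ratio, so f₂ = f₁ · (width₂/width₁) = 150 × 22.5/43.8.
f₂ = 150 × 0.51370 ≈ 77.055 mm.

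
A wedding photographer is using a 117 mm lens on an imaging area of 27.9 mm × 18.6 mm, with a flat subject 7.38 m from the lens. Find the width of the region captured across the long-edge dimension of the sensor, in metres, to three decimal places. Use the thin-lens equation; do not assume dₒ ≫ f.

1.732 m

dₒ: 7.38 m = 7380 mm.
Similar triangles through the lens centre give W/dₒ = w/dᵢ; with 1/f = 1/dₒ + 1/dᵢ this gives W = w·(dₒ − f)/f.
W = 27.9 mm × (7380 − 117) / 117 = 27.9 × 62.0769 ≈ 1731.946 mm = 1.73195 m.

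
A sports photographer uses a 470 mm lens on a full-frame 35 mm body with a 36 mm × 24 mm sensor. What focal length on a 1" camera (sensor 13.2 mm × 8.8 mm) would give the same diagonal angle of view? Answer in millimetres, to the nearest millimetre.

Sensor diagonal = √(36² + 24²) = √1872.0000 ≈ 43.2666 mm.
Sensor diagonal = √(13.2² + 8.8²) = √251.6800 ≈ 15.8644 mm.
Equal angle of view means equal diagonal/f ratio, so f₂ = f₁ · (diagonal₂/diagonal₁) = 470 × 15.8644/43.2666.
f₂ = 470 × 0.36667 ≈ 172.333 mm.

172 mm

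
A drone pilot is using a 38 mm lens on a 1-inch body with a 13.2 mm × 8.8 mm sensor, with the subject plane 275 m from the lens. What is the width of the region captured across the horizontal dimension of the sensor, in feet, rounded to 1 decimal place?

313.4 ft

dₒ: 275 m = 275000 mm.
Similar triangles through the lens centre give W/dₒ = w/dᵢ; with 1/f = 1/dₒ + 1/dᵢ this gives W = w·(dₒ − f)/f.
W = 13.2 mm × (275000 − 38) / 38 = 13.2 × 7235.8421 ≈ 95513.116 mm = 95513.116/304.8 ft = 313.363 ft.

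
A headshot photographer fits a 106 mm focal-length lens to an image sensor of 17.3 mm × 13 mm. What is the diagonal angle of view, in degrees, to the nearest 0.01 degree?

Sensor diagonal = √(17.3² + 13²) = √468.2900 ≈ 21.6400 mm.
Angle of view α = 2·arctan(d/2f) with d = 21.6400 mm and f = 106 mm.
d/2f = 0.10208; arctan(0.10208) ≈ 5.8283°, so α ≈ 11.6566°.

11.66°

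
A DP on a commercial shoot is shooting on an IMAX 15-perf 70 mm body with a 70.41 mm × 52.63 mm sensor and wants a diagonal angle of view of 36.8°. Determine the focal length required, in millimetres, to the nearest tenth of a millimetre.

Sensor diagonal = √(70.41² + 52.63²) = √7727.4850 ≈ 87.9061 mm.
From α = 2·arctan(d/2f) we get f = d / (2·tan(α/2)).
With d = 87.9061 mm and α/2 = 18.4°, tan(α/2) ≈ 0.33266, so f ≈ 87.9061 / 0.66531 ≈ 132.1278 mm.

132.1 mm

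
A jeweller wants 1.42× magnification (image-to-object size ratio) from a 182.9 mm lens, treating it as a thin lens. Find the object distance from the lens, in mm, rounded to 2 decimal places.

311.70 mm

With m = dᵢ/dₒ and 1/f = 1/dₒ + 1/dᵢ, substituting dᵢ = m·dₒ gives 1/f = (1 + 1/m)/dₒ, hence dₒ = f·(1 + 1/m).
dₒ = 182.9 × (1 + 1/1.42) = 182.9 × 1.70423 ≈ 311.703 mm.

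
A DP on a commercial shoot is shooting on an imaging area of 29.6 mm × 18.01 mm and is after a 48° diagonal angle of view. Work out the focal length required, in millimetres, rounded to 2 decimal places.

38.91 mm

Sensor diagonal = √(29.6² + 18.01²) = √1200.5201 ≈ 34.6485 mm.
From α = 2·arctan(d/2f) we get f = d / (2·tan(α/2)).
With d = 34.6485 mm and α/2 = 24°, tan(α/2) ≈ 0.44523, so f ≈ 34.6485 / 0.89046 ≈ 38.9109 mm.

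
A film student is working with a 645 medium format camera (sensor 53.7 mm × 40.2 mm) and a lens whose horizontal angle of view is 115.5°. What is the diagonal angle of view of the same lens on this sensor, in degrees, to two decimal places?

126.40°

From the horizontal AOV: f = 53.7 / (2·tan(57.75°)) = 53.7 / 3.16981 ≈ 16.9411 mm.
Sensor diagonal = √(53.7² + 40.2²) = √4499.7300 ≈ 67.0800 mm.
Diagonal AOV = 2·arctan(67.0800 / (2 × 16.9411)) = 2·arctan(1.97980) ≈ 126.4032°.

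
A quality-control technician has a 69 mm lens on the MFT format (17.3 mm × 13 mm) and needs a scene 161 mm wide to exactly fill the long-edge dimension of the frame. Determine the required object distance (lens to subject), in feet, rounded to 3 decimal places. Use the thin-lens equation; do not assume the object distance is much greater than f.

2.333 ft

Magnification m = w/W = dᵢ/dₒ; combined with 1/f = 1/dₒ + 1/dᵢ this gives dₒ = f·(1 + W/w).
dₒ = 69 mm × (1 + 161/17.3) = 69 × 10.3064 ≈ 711.139 mm = 711.139/304.8 ft = 2.33313 ft.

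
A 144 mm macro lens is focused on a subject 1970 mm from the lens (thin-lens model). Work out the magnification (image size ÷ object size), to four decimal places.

Thin lens: 1/f = 1/dₒ + 1/dᵢ → 1/dᵢ = 1/144 − 1/1970 = 0.0064368 mm⁻¹, so dᵢ ≈ 155.3560 mm.
Magnification m = dᵢ/dₒ = 155.3560/1970 ≈ 0.07886.

0.0789×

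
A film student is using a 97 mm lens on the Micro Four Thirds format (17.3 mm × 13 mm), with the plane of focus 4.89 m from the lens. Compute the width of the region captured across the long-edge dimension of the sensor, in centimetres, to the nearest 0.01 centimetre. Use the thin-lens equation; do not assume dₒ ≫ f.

85.48 cm

dₒ: 4.89 m = 4890 mm.
Similar triangles through the lens centre give W/dₒ = w/dᵢ; with 1/f = 1/dₒ + 1/dᵢ this gives W = w·(dₒ − f)/f.
W = 17.3 mm × (4890 − 97) / 97 = 17.3 × 49.4124 ≈ 854.834 mm = 85.4834 cm.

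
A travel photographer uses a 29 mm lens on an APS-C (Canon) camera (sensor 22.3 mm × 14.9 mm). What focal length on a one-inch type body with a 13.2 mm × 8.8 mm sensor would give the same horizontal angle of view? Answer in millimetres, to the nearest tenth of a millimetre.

Equal angle of view means equal width/f ratio, so f₂ = f₁ · (width₂/width₁) = 29 × 13.2/22.3.
f₂ = 29 × 0.59193 ≈ 17.166 mm.

17.2 mm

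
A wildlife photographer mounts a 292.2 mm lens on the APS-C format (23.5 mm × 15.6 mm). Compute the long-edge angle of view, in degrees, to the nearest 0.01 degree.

Angle of view α = 2·arctan(w/2f) with w = 23.5 mm and f = 292.2 mm.
w/2f = 0.04021; arctan(0.04021) ≈ 2.3027°, so α ≈ 4.6055°.

4.61°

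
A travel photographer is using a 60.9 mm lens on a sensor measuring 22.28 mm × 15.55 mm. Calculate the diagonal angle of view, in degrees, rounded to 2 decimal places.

25.15°

Sensor diagonal = √(22.28² + 15.55²) = √738.2009 ≈ 27.1699 mm.
Angle of view α = 2·arctan(d/2f) with d = 27.1699 mm and f = 60.9 mm.
d/2f = 0.22307; arctan(0.22307) ≈ 12.5751°, so α ≈ 25.1501°.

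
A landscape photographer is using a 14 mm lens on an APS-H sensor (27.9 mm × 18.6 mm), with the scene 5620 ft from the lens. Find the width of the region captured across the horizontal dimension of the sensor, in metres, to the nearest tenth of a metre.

3413.7 m

dₒ: 5620 ft × 304.8 mm/ft = 1712975.95 mm.
Similar triangles through the lens centre give W/dₒ = w/dᵢ; with 1/f = 1/dₒ + 1/dᵢ this gives W = w·(dₒ − f)/f.
W = 27.9 mm × (1.71298e+06 − 14) / 14 = 27.9 × 122354.4247 ≈ 3413688.448 mm = 3413.69 m.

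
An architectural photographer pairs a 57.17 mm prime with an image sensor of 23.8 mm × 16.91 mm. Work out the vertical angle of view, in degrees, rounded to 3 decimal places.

Angle of view α = 2·arctan(h/2f) with h = 16.91 mm and f = 57.17 mm.
h/2f = 0.14789; arctan(0.14789) ≈ 8.4126°, so α ≈ 16.8252°.

16.825°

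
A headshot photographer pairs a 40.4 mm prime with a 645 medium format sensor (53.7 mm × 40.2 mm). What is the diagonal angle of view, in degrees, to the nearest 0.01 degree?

Sensor diagonal = √(53.7² + 40.2²) = √4499.7300 ≈ 67.0800 mm.
Angle of view α = 2·arctan(d/2f) with d = 67.0800 mm and f = 40.4 mm.
d/2f = 0.83020; arctan(0.83020) ≈ 39.6994°, so α ≈ 79.3988°.

79.40°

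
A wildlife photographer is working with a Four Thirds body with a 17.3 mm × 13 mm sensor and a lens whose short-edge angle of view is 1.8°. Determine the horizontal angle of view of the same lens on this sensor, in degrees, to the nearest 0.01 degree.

2.40°

From the short-edge AOV: f = 13 / (2·tan(0.9°)) = 13 / 0.03142 ≈ 413.7688 mm.
Horizontal AOV = 2·arctan(17.3 / (2 × 413.7688)) = 2·arctan(0.02091) ≈ 2.3952°.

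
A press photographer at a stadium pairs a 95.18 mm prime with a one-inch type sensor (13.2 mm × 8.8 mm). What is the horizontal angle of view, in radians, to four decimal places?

0.1385 rad

Angle of view α = 2·arctan(w/2f) with w = 13.2 mm and f = 95.18 mm.
w/2f = 0.06934; arctan(0.06934) ≈ 0.0692 rad, so α ≈ 0.1385 rad.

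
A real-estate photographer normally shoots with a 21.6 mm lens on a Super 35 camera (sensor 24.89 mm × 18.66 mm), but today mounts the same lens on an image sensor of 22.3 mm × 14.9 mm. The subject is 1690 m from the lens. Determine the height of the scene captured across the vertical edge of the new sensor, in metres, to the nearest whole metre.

1166 m

The focal length stays 21.6 mm; the relevant sensor dimension is now h = 14.9 mm. Object distance dₒ = 1690 m = 1.69e+06 mm.
Thin-lens field height W = h·(dₒ − f)/f = 14.9 × (1.69e+06 − 21.6)/21.6 ≈ 1165772.137 mm = 1165.77 m.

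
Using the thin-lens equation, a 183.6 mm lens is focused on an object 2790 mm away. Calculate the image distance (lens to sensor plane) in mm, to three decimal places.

196.533 mm

1/dᵢ = 1/f − 1/dₒ = 1/183.6 − 1/2790 = 0.0050882 mm⁻¹.
dᵢ = 1/0.0050882 ≈ 196.5331 mm.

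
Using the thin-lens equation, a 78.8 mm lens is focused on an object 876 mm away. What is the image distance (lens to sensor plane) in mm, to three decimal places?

1/dᵢ = 1/f − 1/dₒ = 1/78.8 − 1/876 = 0.0115488 mm⁻¹.
dᵢ = 1/0.0115488 ≈ 86.5891 mm.

86.589 mm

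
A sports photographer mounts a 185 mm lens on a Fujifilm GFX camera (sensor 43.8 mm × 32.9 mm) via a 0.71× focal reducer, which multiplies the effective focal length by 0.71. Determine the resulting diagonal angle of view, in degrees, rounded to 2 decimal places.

Effective focal length f = 185 × 0.71 = 131.35 mm.
Sensor diagonal = √(43.8² + 32.9²) = √3000.8500 ≈ 54.7800 mm.
α = 2·arctan(54.780 / (2 × 131.35)) = 2·arctan(0.20853) ≈ 23.5578°.

23.56°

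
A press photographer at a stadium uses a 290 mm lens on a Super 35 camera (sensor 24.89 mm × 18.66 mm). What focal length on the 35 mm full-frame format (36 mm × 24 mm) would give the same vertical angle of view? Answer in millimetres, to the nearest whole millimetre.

373 mm

Equal angle of view means equal height/f ratio, so f₂ = f₁ · (height₂/height₁) = 290 × 24/18.66.
f₂ = 290 × 1.28617 ≈ 372.990 mm.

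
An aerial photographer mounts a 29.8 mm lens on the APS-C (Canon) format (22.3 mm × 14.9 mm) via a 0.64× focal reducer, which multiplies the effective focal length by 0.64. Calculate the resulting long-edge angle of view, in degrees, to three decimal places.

60.623°

Effective focal length f = 29.8 × 0.64 = 19.072 mm.
α = 2·arctan(22.3 / (2 × 19.072)) = 2·arctan(0.58463) ≈ 60.6234°.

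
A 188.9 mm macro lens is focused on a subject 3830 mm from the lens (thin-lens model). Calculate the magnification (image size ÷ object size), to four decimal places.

Thin lens: 1/f = 1/dₒ + 1/dᵢ → 1/dᵢ = 1/188.9 − 1/3830 = 0.0050327 mm⁻¹, so dᵢ ≈ 198.7001 mm.
Magnification m = dᵢ/dₒ = 198.7001/3830 ≈ 0.05188.

0.0519×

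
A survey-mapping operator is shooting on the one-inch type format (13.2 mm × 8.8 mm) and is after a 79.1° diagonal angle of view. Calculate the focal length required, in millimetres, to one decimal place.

Sensor diagonal = √(13.2² + 8.8²) = √251.6800 ≈ 15.8644 mm.
From α = 2·arctan(d/2f) we get f = d / (2·tan(α/2)).
With d = 15.8644 mm and α/2 = 39.55°, tan(α/2) ≈ 0.82580, so f ≈ 15.8644 / 1.65161 ≈ 9.6055 mm.

9.6 mm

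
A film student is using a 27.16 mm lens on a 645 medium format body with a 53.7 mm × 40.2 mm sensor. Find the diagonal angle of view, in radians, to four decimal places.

Sensor diagonal = √(53.7² + 40.2²) = √4499.7300 ≈ 67.0800 mm.
Angle of view α = 2·arctan(d/2f) with d = 67.0800 mm and f = 27.16 mm.
d/2f = 1.23490; arctan(1.23490) ≈ 0.8901 rad, so α ≈ 1.7802 rad.

1.7802 rad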